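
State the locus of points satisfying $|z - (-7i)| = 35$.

|z - z0| = r describes a circle centered at z0 with radius r
Here z0 = -7i and r = 35
Locus: Circle centered at (0, -7) with radius 35


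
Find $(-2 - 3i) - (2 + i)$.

(-2 - 2) + (-3 - 1)i = -4 - 4i


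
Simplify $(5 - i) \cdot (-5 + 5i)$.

(a1*a2 - b1*b2) + (a1*b2 + b1*a2)i
= (-25 - (-5)) + (25 + 5)i
= -20 + 30i


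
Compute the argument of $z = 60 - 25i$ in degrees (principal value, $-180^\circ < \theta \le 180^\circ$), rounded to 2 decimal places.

θ = arctan(b/a) = arctan(-25/60) (quadrant-adjusted) = -22.62°


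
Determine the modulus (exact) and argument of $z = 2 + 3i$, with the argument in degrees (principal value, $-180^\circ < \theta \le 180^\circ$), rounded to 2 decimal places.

|z| = sqrt(2^2 + 3^2) = sqrt(13)
arg(z) = arctan(b/a) = arctan(3/2) (quadrant-adjusted) = 56.31°


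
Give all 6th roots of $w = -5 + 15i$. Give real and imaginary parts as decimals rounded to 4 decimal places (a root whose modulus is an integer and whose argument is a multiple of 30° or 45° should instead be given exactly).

|w| = sqrt(250) ≈ 15.811388, arg(w) ≈ 108.434949°
Root modulus = sqrt(250)^(1/6) ≈ 1.584267
Root arguments: θ_k = (arg(w) + 360°k)/6 for k = 0, 1, ..., 5
Compute each root as (root modulus)(cos θ_k + i sin θ_k) using full-precision intermediates, then round to 4 decimal places.
Roots: 1.5061 + 0.4915i, 0.3274 + 1.5501i, -1.1787 + 1.0586i, -1.5061 - 0.4915i, -0.3274 - 1.5501i, 1.1787 - 1.0586i


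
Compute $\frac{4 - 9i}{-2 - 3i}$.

Multiply numerator and denominator by conjugate (-2 + 3i):
= (4 - 9i)(-2 + 3i) / ((-2)^2 + (-3)^2)
= (19 + 30i) / 13
= 19/13 + (30/13)i


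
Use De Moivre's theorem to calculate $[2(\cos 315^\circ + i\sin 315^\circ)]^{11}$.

By De Moivre: z^n = r^n(cos(nθ) + i sin(nθ))
= 2^11(cos(11*315°) + i sin(11*315°))
= 2048(cos 225° + i sin 225°)
= -1024*sqrt(2) - 1024*sqrt(2)i


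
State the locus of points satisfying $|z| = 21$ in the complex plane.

|z| = 21 means sqrt(x^2 + y^2) = 21
This is a circle of radius 21 centered at the origin


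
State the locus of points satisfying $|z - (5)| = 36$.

|z - z0| = r describes a circle centered at z0 with radius r
Here z0 = 5 and r = 36
Locus: Circle centered at (5, 0) with radius 36


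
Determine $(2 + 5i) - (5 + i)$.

(2 - 5) + (5 - 1)i = -3 + 4i


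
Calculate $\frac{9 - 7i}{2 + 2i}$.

Multiply numerator and denominator by conjugate (2 - 2i):
= (9 - 7i)(2 - 2i) / (2^2 + 2^2)
= (4 - 32i) / 8
Divide through by 4: (1 - 8i) / 2
= 1/2 - 4i


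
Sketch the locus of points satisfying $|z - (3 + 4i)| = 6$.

|z - z0| = r describes a circle centered at z0 with radius r
Here z0 = 3 + 4i and r = 6
Locus: Circle centered at (3, 4) with radius 6


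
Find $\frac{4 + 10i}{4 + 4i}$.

Multiply numerator and denominator by conjugate (4 - 4i):
= (4 + 10i)(4 - 4i) / (4^2 + 4^2)
= (56 + 24i) / 32
Divide through by 8: (7 + 3i) / 4
= 7/4 + (3/4)i


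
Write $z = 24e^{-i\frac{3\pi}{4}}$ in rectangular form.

a = r cos θ = 24 * -sqrt(2)/2 = -12*sqrt(2)
b = r sin θ = 24 * -sqrt(2)/2 = -12*sqrt(2)
z = -12*sqrt(2) - 12*sqrt(2)i


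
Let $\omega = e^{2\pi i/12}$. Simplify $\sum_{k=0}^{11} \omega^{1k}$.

Let ζ = ω^1 = e^(2πi·1/12). Since 12 ∤ 1, ζ ≠ 1.
Sum = Σ_{k=0}^{11} ζ^k = (ζ^12 - 1)/(ζ - 1) = (ω^{1·12} - 1)/(ζ - 1) = (1 - 1)/(ζ - 1) = 0


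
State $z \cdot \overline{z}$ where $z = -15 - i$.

z * conjugate(z) = |z|^2 = a^2 + b^2
= (-15)^2 + (-1)^2 = 226


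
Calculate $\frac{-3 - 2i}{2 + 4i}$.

Multiply numerator and denominator by conjugate (2 - 4i):
= (-3 - 2i)(2 - 4i) / (2^2 + 4^2)
= (-14 + 8i) / 20
Divide through by 2: (-7 + 4i) / 10
= -7/10 + (2/5)i


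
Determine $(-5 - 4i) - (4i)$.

(-5 - 0) + (-4 - 4)i = -5 - 8i


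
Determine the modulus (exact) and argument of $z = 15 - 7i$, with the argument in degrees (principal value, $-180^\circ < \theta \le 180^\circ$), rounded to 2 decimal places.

|z| = sqrt(15^2 + (-7)^2) = sqrt(274)
arg(z) = arctan(b/a) = arctan(-7/15) (quadrant-adjusted) = -25.02°


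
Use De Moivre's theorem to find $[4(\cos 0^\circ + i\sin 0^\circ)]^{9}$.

By De Moivre: z^n = r^n(cos(nθ) + i sin(nθ))
= 4^9(cos(9*0°) + i sin(9*0°))
= 262144(cos 0° + i sin 0°)
= 262144


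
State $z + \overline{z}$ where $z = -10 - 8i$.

z + conjugate(z) = (a + bi) + (a - bi) = 2a
= 2 * (-10) = -20


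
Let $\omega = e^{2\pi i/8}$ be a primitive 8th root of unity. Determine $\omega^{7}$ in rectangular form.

ω^7 = e^(2πi·7/8) = e^(i·7π/4)
= cos(7π/4) + i sin(7π/4)
= sqrt(2)/2 - (sqrt(2)/2)i


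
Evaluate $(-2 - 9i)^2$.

(a + bi)^2 = a^2 - b^2 + 2abi
= (-2)^2 - (-9)^2 + 2*(-2)*(-9)i
= -77 + 36i


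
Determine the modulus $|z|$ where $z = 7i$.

|z| = sqrt(a^2 + b^2) = sqrt(0^2 + 7^2) = sqrt(49) = 7


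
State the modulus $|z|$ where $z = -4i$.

|z| = sqrt(a^2 + b^2) = sqrt(0^2 + (-4)^2) = sqrt(16) = 4


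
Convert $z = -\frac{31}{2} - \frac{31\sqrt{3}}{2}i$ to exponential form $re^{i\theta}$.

r = |z| = sqrt((-31/2)^2 + (-31*sqrt(3)/2)^2) = sqrt(961/4 + 2883/4) = sqrt(961) = 31
θ = arctan(b/a) = arctan(-26.8468/-15.5) (quadrant-adjusted) = -120° = -2π/3
z = 31e^(-i*2π/3)


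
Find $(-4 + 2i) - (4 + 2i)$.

(-4 - 4) + (2 - 2)i = -8


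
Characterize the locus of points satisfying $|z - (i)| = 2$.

|z - z0| = r describes a circle centered at z0 with radius r
Here z0 = i and r = 2
Locus: Circle centered at (0, 1) with radius 2


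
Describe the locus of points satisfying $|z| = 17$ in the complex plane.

|z| = 17 means sqrt(x^2 + y^2) = 17
This is a circle of radius 17 centered at the origin


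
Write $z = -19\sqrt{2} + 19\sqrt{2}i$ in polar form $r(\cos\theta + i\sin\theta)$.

r = |z| = sqrt(a^2 + b^2) = sqrt((-19*sqrt(2))^2 + (19*sqrt(2))^2) = sqrt(722 + 722) = sqrt(1444) = 38
θ = arctan(b/a) = arctan(26.8701/-26.8701) (quadrant-adjusted) = 135°
z = 38(cos 135° + i sin 135°)


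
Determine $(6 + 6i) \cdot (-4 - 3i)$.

(a1*a2 - b1*b2) + (a1*b2 + b1*a2)i
= (-24 - (-18)) + (-18 + (-24))i
= -6 - 42i


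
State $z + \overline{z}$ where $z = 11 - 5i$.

z + conjugate(z) = (a + bi) + (a - bi) = 2a
= 2 * 11 = 22


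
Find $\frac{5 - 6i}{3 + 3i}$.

Multiply numerator and denominator by conjugate (3 - 3i):
= (5 - 6i)(3 - 3i) / (3^2 + 3^2)
= (-3 - 33i) / 18
Divide through by 3: (-1 - 11i) / 6
= -1/6 - (11/6)i


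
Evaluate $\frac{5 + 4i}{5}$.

Divisor is real, so divide each part by 5:
= 1 + (4/5)i


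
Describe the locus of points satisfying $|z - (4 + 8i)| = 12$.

|z - z0| = r describes a circle centered at z0 with radius r
Here z0 = 4 + 8i and r = 12
Locus: Circle centered at (4, 8) with radius 12


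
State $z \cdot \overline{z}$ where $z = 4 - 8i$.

z * conjugate(z) = |z|^2 = a^2 + b^2
= 4^2 + (-8)^2 = 80


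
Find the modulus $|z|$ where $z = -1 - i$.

|z| = sqrt(a^2 + b^2) = sqrt((-1)^2 + (-1)^2) = sqrt(2) = sqrt(2)


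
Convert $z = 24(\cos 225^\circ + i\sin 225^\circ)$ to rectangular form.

a = r cos θ = 24 * -sqrt(2)/2 = -12*sqrt(2)
b = r sin θ = 24 * -sqrt(2)/2 = -12*sqrt(2)
z = -12*sqrt(2) - 12*sqrt(2)i


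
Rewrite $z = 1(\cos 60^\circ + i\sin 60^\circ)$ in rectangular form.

a = r cos θ = 1 * 1/2 = 1/2
b = r sin θ = 1 * sqrt(3)/2 = sqrt(3)/2
z = 1/2 + (sqrt(3)/2)i


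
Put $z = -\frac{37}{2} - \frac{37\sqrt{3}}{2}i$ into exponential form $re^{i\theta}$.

r = |z| = sqrt((-37/2)^2 + (-37*sqrt(3)/2)^2) = sqrt(1369/4 + 4107/4) = sqrt(1369) = 37
θ = arctan(b/a) = arctan(-32.0429/-18.5) (quadrant-adjusted) = 240° = 4π/3
z = 37e^(i*4π/3)


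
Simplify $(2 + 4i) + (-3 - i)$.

(2 + (-3)) + (4 + (-1))i = -1 + 3i


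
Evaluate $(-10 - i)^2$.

(a + bi)^2 = a^2 - b^2 + 2abi
= (-10)^2 - (-1)^2 + 2*(-10)*(-1)i
= 99 + 20i


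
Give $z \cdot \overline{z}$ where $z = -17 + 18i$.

z * conjugate(z) = |z|^2 = a^2 + b^2
= (-17)^2 + 18^2 = 613


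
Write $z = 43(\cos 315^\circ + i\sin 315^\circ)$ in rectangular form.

a = r cos θ = 43 * sqrt(2)/2 = 43*sqrt(2)/2
b = r sin θ = 43 * -sqrt(2)/2 = -43*sqrt(2)/2
z = 43*sqrt(2)/2 - (43*sqrt(2)/2)i


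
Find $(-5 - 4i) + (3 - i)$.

(-5 + 3) + (-4 + (-1))i = -2 - 5i


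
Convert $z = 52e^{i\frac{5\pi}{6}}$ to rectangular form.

a = r cos θ = 52 * -sqrt(3)/2 = -26*sqrt(3)
b = r sin θ = 52 * 1/2 = 26
z = -26*sqrt(3) + 26i


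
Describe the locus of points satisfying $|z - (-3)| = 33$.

|z - z0| = r describes a circle centered at z0 with radius r
Here z0 = -3 and r = 33
Locus: Circle centered at (-3, 0) with radius 33


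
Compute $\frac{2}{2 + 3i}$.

Multiply numerator and denominator by conjugate (2 - 3i):
= (2)(2 - 3i) / (2^2 + 3^2)
= (4 - 6i) / 13
= 4/13 - (6/13)i


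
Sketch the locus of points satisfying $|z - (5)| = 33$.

|z - z0| = r describes a circle centered at z0 with radius r
Here z0 = 5 and r = 33
Locus: Circle centered at (5, 0) with radius 33


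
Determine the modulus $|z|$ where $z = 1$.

|z| = sqrt(a^2 + b^2) = sqrt(1^2 + 0^2) = sqrt(1) = 1


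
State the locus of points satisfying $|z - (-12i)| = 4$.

|z - z0| = r describes a circle centered at z0 with radius r
Here z0 = -12i and r = 4
Locus: Circle centered at (0, -12) with radius 4


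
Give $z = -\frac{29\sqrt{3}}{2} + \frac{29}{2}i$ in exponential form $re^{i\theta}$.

r = |z| = sqrt((-29*sqrt(3)/2)^2 + (29/2)^2) = sqrt(2523/4 + 841/4) = sqrt(841) = 29
θ = arctan(b/a) = arctan(14.5/-25.1147) (quadrant-adjusted) = 150° = 5π/6
z = 29e^(i*5π/6)


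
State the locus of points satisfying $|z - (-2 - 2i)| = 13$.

|z - z0| = r describes a circle centered at z0 with radius r
Here z0 = -2 - 2i and r = 13
Locus: Circle centered at (-2, -2) with radius 13


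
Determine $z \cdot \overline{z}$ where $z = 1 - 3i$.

z * conjugate(z) = |z|^2 = a^2 + b^2
= 1^2 + (-3)^2 = 10


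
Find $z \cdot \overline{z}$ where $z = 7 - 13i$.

z * conjugate(z) = |z|^2 = a^2 + b^2
= 7^2 + (-13)^2 = 218


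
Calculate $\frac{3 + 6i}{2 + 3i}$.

Multiply numerator and denominator by conjugate (2 - 3i):
= (3 + 6i)(2 - 3i) / (2^2 + 3^2)
= (24 + 3i) / 13
= 24/13 + (3/13)i


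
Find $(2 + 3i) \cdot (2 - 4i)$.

(a1*a2 - b1*b2) + (a1*b2 + b1*a2)i
= (4 - (-12)) + (-8 + 6)i
= 16 - 2i


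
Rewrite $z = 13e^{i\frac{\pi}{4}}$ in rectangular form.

a = r cos θ = 13 * sqrt(2)/2 = 13*sqrt(2)/2
b = r sin θ = 13 * sqrt(2)/2 = 13*sqrt(2)/2
z = 13*sqrt(2)/2 + (13*sqrt(2)/2)i


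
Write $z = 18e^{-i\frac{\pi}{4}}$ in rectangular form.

a = r cos θ = 18 * sqrt(2)/2 = 9*sqrt(2)
b = r sin θ = 18 * -sqrt(2)/2 = -9*sqrt(2)
z = 9*sqrt(2) - 9*sqrt(2)i


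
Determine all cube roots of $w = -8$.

|w| = 8, arg(w) = 180°
Root modulus = 8^(1/3) = 2
Root arguments: θ_k = (180° + 360°k)/3 for k = 0, 1, ..., 2
Roots: 1 + sqrt(3)i, -2, 1 - sqrt(3)i


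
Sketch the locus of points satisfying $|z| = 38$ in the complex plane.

|z| = 38 means sqrt(x^2 + y^2) = 38
This is a circle of radius 38 centered at the origin


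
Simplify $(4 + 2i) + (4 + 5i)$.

(4 + 4) + (2 + 5)i = 8 + 7i


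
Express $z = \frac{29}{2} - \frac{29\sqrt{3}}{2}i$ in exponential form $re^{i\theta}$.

r = |z| = sqrt((29/2)^2 + (-29*sqrt(3)/2)^2) = sqrt(841/4 + 2523/4) = sqrt(841) = 29
θ = arctan(b/a) = arctan(-25.1147/14.5) (quadrant-adjusted) = -60° = -π/3
z = 29e^(-i*π/3)


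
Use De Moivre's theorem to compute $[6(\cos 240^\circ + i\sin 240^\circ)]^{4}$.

By De Moivre: z^n = r^n(cos(nθ) + i sin(nθ))
= 6^4(cos(4*240°) + i sin(4*240°))
= 1296(cos 240° + i sin 240°)
= -648 - 648*sqrt(3)i


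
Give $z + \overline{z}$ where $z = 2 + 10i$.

z + conjugate(z) = (a + bi) + (a - bi) = 2a
= 2 * 2 = 4


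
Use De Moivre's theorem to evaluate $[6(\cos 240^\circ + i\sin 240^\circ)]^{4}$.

By De Moivre: z^n = r^n(cos(nθ) + i sin(nθ))
= 6^4(cos(4*240°) + i sin(4*240°))
= 1296(cos 240° + i sin 240°)
= -648 - 648*sqrt(3)i


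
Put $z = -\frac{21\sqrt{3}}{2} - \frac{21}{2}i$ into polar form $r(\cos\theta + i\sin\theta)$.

r = |z| = sqrt(a^2 + b^2) = sqrt((-21*sqrt(3)/2)^2 + (-21/2)^2) = sqrt(1323/4 + 441/4) = sqrt(441) = 21
θ = arctan(b/a) = arctan(-10.5/-18.1865) (quadrant-adjusted) = 210°
z = 21(cos 210° + i sin 210°)


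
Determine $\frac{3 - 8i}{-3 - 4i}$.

Multiply numerator and denominator by conjugate (-3 + 4i):
= (3 - 8i)(-3 + 4i) / ((-3)^2 + (-4)^2)
= (23 + 36i) / 25
= 23/25 + (36/25)i


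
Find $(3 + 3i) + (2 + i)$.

(3 + 2) + (3 + 1)i = 5 + 4i


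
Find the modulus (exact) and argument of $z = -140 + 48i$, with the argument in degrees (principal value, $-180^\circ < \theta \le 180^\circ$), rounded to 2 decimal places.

|z| = sqrt((-140)^2 + 48^2) = 148
arg(z) = arctan(b/a) = arctan(48/-140) (quadrant-adjusted) = 161.08°


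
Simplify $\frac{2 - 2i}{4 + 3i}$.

Multiply numerator and denominator by conjugate (4 - 3i):
= (2 - 2i)(4 - 3i) / (4^2 + 3^2)
= (2 - 14i) / 25
= 2/25 - (14/25)i


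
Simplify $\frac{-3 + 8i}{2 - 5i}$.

Multiply numerator and denominator by conjugate (2 + 5i):
= (-3 + 8i)(2 + 5i) / (2^2 + (-5)^2)
= (-46 + i) / 29
= -46/29 + (1/29)i


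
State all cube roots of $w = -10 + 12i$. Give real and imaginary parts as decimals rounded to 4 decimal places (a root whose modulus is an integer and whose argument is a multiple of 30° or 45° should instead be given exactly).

|w| = sqrt(244) ≈ 15.620499, arg(w) ≈ 129.805571°
Root modulus = sqrt(244)^(1/3) ≈ 2.499760
Root arguments: θ_k = (arg(w) + 360°k)/3 for k = 0, 1, ..., 2
Compute each root as (root modulus)(cos θ_k + i sin θ_k) using full-precision intermediates, then round to 4 decimal places.
Roots: 1.8202 + 1.7134i, -2.3939 + 0.7196i, 0.5737 - 2.4330i


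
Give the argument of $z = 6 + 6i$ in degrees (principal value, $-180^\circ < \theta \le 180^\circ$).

θ = arctan(b/a) = arctan(6/6) (quadrant-adjusted) = 45°


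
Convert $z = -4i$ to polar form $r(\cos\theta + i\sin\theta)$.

r = |z| = sqrt(a^2 + b^2) = sqrt((0)^2 + (-4)^2) = sqrt(0 + 16) = sqrt(16) = 4
a = 0 and b < 0, so z lies on the negative imaginary axis: θ = 270°
z = 4(cos 270° + i sin 270°)


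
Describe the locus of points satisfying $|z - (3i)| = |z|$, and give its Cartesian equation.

|z - z1| = |z - z2| means z is equidistant from z1 and z2,
i.e. the perpendicular bisector of the segment from (0, 3) to (0, 0) (midpoint (0, 3/2)).
With z = x + yi, square both sides:
(x - 0)^2 + (y - 3)^2 = (x - 0)^2 + (y - 0)^2
The x^2 and y^2 terms cancel: 0x + (-6)y = 0 - 9 = -9
Simplify: y = 3/2
Locus: Perpendicular bisector of the segment from (0, 3) to (0, 0): the line y = 3/2


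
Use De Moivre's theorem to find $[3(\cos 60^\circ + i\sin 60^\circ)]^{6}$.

By De Moivre: z^n = r^n(cos(nθ) + i sin(nθ))
= 3^6(cos(6*60°) + i sin(6*60°))
= 729(cos 0° + i sin 0°)
= 729


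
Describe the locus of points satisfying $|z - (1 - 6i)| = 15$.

|z - z0| = r describes a circle centered at z0 with radius r
Here z0 = 1 - 6i and r = 15
Locus: Circle centered at (1, -6) with radius 15


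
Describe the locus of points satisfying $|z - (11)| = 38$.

|z - z0| = r describes a circle centered at z0 with radius r
Here z0 = 11 and r = 38
Locus: Circle centered at (11, 0) with radius 38


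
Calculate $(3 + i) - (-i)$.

(3 - 0) + (1 - (-1))i = 3 + 2i


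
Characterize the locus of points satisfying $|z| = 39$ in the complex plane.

|z| = 39 means sqrt(x^2 + y^2) = 39
This is a circle of radius 39 centered at the origin


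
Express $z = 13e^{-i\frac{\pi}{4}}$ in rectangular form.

a = r cos θ = 13 * sqrt(2)/2 = 13*sqrt(2)/2
b = r sin θ = 13 * -sqrt(2)/2 = -13*sqrt(2)/2
z = 13*sqrt(2)/2 - (13*sqrt(2)/2)i


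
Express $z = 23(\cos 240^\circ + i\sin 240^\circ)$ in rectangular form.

a = r cos θ = 23 * -1/2 = -23/2
b = r sin θ = 23 * -sqrt(3)/2 = -23*sqrt(3)/2
z = -23/2 - (23*sqrt(3)/2)i


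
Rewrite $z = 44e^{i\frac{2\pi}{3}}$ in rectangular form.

a = r cos θ = 44 * -1/2 = -22
b = r sin θ = 44 * sqrt(3)/2 = 22*sqrt(3)
z = -22 + 22*sqrt(3)i


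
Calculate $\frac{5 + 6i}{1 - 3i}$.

Multiply numerator and denominator by conjugate (1 + 3i):
= (5 + 6i)(1 + 3i) / (1^2 + (-3)^2)
= (-13 + 21i) / 10
= -13/10 + (21/10)i


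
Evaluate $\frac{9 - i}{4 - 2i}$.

Multiply numerator and denominator by conjugate (4 + 2i):
= (9 - i)(4 + 2i) / (4^2 + (-2)^2)
= (38 + 14i) / 20
Divide through by 2: (19 + 7i) / 10
= 19/10 + (7/10)i


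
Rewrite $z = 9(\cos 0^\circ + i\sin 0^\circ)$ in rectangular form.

a = r cos θ = 9 * 1 = 9
b = r sin θ = 9 * 0 = 0
z = 9


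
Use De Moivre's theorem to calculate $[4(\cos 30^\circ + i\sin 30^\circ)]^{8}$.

By De Moivre: z^n = r^n(cos(nθ) + i sin(nθ))
= 4^8(cos(8*30°) + i sin(8*30°))
= 65536(cos 240° + i sin 240°)
= -32768 - 32768*sqrt(3)i


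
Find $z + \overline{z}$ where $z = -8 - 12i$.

z + conjugate(z) = (a + bi) + (a - bi) = 2a
= 2 * (-8) = -16


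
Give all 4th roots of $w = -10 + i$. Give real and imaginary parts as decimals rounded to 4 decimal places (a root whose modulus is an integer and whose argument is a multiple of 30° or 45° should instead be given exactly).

|w| = sqrt(101) ≈ 10.049876, arg(w) ≈ 174.289407°
Root modulus = sqrt(101)^(1/4) ≈ 1.780493
Root arguments: θ_k = (arg(w) + 360°k)/4 for k = 0, 1, ..., 3
Compute each root as (root modulus)(cos θ_k + i sin θ_k) using full-precision intermediates, then round to 4 decimal places.
Roots: 1.2900 + 1.2272i, -1.2272 + 1.2900i, -1.2900 - 1.2272i, 1.2272 - 1.2900i


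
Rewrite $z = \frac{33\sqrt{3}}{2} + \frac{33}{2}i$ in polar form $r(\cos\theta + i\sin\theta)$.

r = |z| = sqrt(a^2 + b^2) = sqrt((33*sqrt(3)/2)^2 + (33/2)^2) = sqrt(3267/4 + 1089/4) = sqrt(1089) = 33
θ = arctan(b/a) = arctan(16.5/28.5788) (quadrant-adjusted) = 30°
z = 33(cos 30° + i sin 30°)


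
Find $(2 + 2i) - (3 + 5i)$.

(2 - 3) + (2 - 5)i = -1 - 3i


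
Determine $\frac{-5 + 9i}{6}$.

Divisor is real, so divide each part by 6:
= -5/6 + (3/2)i


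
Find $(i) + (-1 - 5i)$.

(0 + (-1)) + (1 + (-5))i = -1 - 4i


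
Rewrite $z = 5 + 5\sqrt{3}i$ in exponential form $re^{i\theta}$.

r = |z| = sqrt((5)^2 + (5*sqrt(3))^2) = sqrt(25 + 75) = sqrt(100) = 10
θ = arctan(b/a) = arctan(8.6603/5) (quadrant-adjusted) = 60° = π/3
z = 10e^(i*π/3)


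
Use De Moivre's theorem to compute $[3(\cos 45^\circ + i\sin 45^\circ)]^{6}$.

By De Moivre: z^n = r^n(cos(nθ) + i sin(nθ))
= 3^6(cos(6*45°) + i sin(6*45°))
= 729(cos 270° + i sin 270°)
= -729i


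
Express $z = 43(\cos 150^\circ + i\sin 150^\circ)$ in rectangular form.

a = r cos θ = 43 * -sqrt(3)/2 = -43*sqrt(3)/2
b = r sin θ = 43 * 1/2 = 43/2
z = -43*sqrt(3)/2 + (43/2)i


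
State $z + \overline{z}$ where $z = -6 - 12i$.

z + conjugate(z) = (a + bi) + (a - bi) = 2a
= 2 * (-6) = -12


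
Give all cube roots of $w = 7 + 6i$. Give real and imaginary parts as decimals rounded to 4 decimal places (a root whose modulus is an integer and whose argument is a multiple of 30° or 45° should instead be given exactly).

|w| = sqrt(85) ≈ 9.219544, arg(w) ≈ 40.601295°
Root modulus = sqrt(85)^(1/3) ≈ 2.096862
Root arguments: θ_k = (arg(w) + 360°k)/3 for k = 0, 1, ..., 2
Compute each root as (root modulus)(cos θ_k + i sin θ_k) using full-precision intermediates, then round to 4 decimal places.
Roots: 2.0386 + 0.4907i, -1.4443 + 1.5202i, -0.5944 - 2.0109i


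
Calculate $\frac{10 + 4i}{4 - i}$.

Multiply numerator and denominator by conjugate (4 + i):
= (10 + 4i)(4 + i) / (4^2 + (-1)^2)
= (36 + 26i) / 17
= 36/17 + (26/17)i


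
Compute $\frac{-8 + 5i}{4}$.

Divisor is real, so divide each part by 4:
= -2 + (5/4)i


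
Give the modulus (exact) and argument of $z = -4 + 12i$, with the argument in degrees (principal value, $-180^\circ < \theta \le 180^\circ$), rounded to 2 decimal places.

|z| = sqrt((-4)^2 + 12^2) = sqrt(160)
arg(z) = arctan(b/a) = arctan(12/-4) (quadrant-adjusted) = 108.43°


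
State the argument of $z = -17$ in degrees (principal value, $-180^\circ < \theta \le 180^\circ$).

b = 0 and a < 0, so z lies on the negative real axis: θ = 180°


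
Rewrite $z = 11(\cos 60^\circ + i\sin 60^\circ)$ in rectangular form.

a = r cos θ = 11 * 1/2 = 11/2
b = r sin θ = 11 * sqrt(3)/2 = 11*sqrt(3)/2
z = 11/2 + (11*sqrt(3)/2)i


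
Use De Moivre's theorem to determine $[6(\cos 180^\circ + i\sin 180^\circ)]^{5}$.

By De Moivre: z^n = r^n(cos(nθ) + i sin(nθ))
= 6^5(cos(5*180°) + i sin(5*180°))
= 7776(cos 180° + i sin 180°)
= -7776


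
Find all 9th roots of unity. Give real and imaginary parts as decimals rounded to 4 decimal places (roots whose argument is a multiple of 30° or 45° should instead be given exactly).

ω_k = e^(2πik/9) = cos(2πk/9) + i sin(2πk/9) for k = 0, 1, ..., 8
Roots: 1, 0.7660 + 0.6428i, 0.1736 + 0.9848i, -1/2 + (sqrt(3)/2)i, -0.9397 + 0.3420i, -0.9397 - 0.3420i, -1/2 - (sqrt(3)/2)i, 0.1736 - 0.9848i, 0.7660 - 0.6428i


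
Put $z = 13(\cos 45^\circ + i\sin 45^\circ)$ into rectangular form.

a = r cos θ = 13 * sqrt(2)/2 = 13*sqrt(2)/2
b = r sin θ = 13 * sqrt(2)/2 = 13*sqrt(2)/2
z = 13*sqrt(2)/2 + (13*sqrt(2)/2)i


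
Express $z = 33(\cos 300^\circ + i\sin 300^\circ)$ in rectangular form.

a = r cos θ = 33 * 1/2 = 33/2
b = r sin θ = 33 * -sqrt(3)/2 = -33*sqrt(3)/2
z = 33/2 - (33*sqrt(3)/2)i


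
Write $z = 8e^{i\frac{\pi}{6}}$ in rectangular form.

a = r cos θ = 8 * sqrt(3)/2 = 4*sqrt(3)
b = r sin θ = 8 * 1/2 = 4
z = 4*sqrt(3) + 4i


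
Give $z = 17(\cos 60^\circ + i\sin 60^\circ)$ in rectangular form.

a = r cos θ = 17 * 1/2 = 17/2
b = r sin θ = 17 * sqrt(3)/2 = 17*sqrt(3)/2
z = 17/2 + (17*sqrt(3)/2)i


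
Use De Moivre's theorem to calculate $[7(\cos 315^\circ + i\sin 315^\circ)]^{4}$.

By De Moivre: z^n = r^n(cos(nθ) + i sin(nθ))
= 7^4(cos(4*315°) + i sin(4*315°))
= 2401(cos 180° + i sin 180°)
= -2401


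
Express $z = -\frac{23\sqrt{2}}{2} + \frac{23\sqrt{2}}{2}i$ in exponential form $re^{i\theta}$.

r = |z| = sqrt((-23*sqrt(2)/2)^2 + (23*sqrt(2)/2)^2) = sqrt(529/2 + 529/2) = sqrt(529) = 23
θ = arctan(b/a) = arctan(16.2635/-16.2635) (quadrant-adjusted) = 135° = 3π/4
z = 23e^(i*3π/4)


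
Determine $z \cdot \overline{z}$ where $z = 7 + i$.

z * conjugate(z) = |z|^2 = a^2 + b^2
= 7^2 + 1^2 = 50


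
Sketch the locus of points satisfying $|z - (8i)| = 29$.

|z - z0| = r describes a circle centered at z0 with radius r
Here z0 = 8i and r = 29
Locus: Circle centered at (0, 8) with radius 29


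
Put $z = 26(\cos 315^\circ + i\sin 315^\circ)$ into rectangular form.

a = r cos θ = 26 * sqrt(2)/2 = 13*sqrt(2)
b = r sin θ = 26 * -sqrt(2)/2 = -13*sqrt(2)
z = 13*sqrt(2) - 13*sqrt(2)i


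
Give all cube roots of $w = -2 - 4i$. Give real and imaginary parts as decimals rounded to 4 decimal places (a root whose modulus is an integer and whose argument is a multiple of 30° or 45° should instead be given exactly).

|w| = sqrt(20) ≈ 4.472136, arg(w) ≈ 243.434949°
Root modulus = sqrt(20)^(1/3) ≈ 1.647549
Root arguments: θ_k = (arg(w) + 360°k)/3 for k = 0, 1, ..., 2
Compute each root as (root modulus)(cos θ_k + i sin θ_k) using full-precision intermediates, then round to 4 decimal places.
Roots: 0.2536 + 1.6279i, -1.5366 - 0.5943i, 1.2830 - 1.0336i


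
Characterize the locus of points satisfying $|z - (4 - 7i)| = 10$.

|z - z0| = r describes a circle centered at z0 with radius r
Here z0 = 4 - 7i and r = 10
Locus: Circle centered at (4, -7) with radius 10


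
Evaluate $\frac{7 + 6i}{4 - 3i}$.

Multiply numerator and denominator by conjugate (4 + 3i):
= (7 + 6i)(4 + 3i) / (4^2 + (-3)^2)
= (10 + 45i) / 25
Divide through by 5: (2 + 9i) / 5
= 2/5 + (9/5)i


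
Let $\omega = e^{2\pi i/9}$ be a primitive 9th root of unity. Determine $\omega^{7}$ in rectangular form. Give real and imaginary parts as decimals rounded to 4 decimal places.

ω^7 = e^(2πi·7/9) = e^(i·14π/9)
= cos(14π/9) + i sin(14π/9)
= 0.1736 - 0.9848i


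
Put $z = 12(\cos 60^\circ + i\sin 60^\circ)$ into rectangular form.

a = r cos θ = 12 * 1/2 = 6
b = r sin θ = 12 * sqrt(3)/2 = 6*sqrt(3)
z = 6 + 6*sqrt(3)i


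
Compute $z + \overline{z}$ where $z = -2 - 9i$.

z + conjugate(z) = (a + bi) + (a - bi) = 2a
= 2 * (-2) = -4


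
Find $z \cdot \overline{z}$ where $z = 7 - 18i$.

z * conjugate(z) = |z|^2 = a^2 + b^2
= 7^2 + (-18)^2 = 373


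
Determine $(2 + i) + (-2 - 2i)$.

(2 + (-2)) + (1 + (-2))i = -i


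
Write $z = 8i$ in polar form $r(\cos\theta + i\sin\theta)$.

r = |z| = sqrt(a^2 + b^2) = sqrt((0)^2 + (8)^2) = sqrt(0 + 64) = sqrt(64) = 8
a = 0 and b > 0, so z lies on the positive imaginary axis: θ = 90°
z = 8(cos 90° + i sin 90°)


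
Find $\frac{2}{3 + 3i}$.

Multiply numerator and denominator by conjugate (3 - 3i):
= (2)(3 - 3i) / (3^2 + 3^2)
= (6 - 6i) / 18
Divide through by 6: (1 - i) / 3
= 1/3 - (1/3)i


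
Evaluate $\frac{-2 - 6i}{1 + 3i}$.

Multiply numerator and denominator by conjugate (1 - 3i):
= (-2 - 6i)(1 - 3i) / (1^2 + 3^2)
= (-20) / 10
= -2


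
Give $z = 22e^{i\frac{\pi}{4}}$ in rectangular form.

a = r cos θ = 22 * sqrt(2)/2 = 11*sqrt(2)
b = r sin θ = 22 * sqrt(2)/2 = 11*sqrt(2)
z = 11*sqrt(2) + 11*sqrt(2)i


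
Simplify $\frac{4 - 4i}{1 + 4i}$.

Multiply numerator and denominator by conjugate (1 - 4i):
= (4 - 4i)(1 - 4i) / (1^2 + 4^2)
= (-12 - 20i) / 17
= -12/17 - (20/17)i


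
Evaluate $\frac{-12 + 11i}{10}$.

Divisor is real, so divide each part by 10:
= -6/5 + (11/10)i


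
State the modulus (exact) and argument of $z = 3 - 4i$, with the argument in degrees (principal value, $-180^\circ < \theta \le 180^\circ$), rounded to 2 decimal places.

|z| = sqrt(3^2 + (-4)^2) = 5
arg(z) = arctan(b/a) = arctan(-4/3) (quadrant-adjusted) = -53.13°


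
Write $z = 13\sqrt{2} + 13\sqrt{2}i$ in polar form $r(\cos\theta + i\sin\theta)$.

r = |z| = sqrt(a^2 + b^2) = sqrt((13*sqrt(2))^2 + (13*sqrt(2))^2) = sqrt(338 + 338) = sqrt(676) = 26
θ = arctan(b/a) = arctan(18.3848/18.3848) (quadrant-adjusted) = 45°
z = 26(cos 45° + i sin 45°)


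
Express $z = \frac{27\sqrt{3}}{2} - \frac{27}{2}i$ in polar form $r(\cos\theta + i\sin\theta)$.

r = |z| = sqrt(a^2 + b^2) = sqrt((27*sqrt(3)/2)^2 + (-27/2)^2) = sqrt(2187/4 + 729/4) = sqrt(729) = 27
θ = arctan(b/a) = arctan(-13.5/23.3827) (quadrant-adjusted) = 330°
z = 27(cos 330° + i sin 330°)


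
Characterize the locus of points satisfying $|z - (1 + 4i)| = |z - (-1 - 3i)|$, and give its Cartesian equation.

|z - z1| = |z - z2| means z is equidistant from z1 and z2,
i.e. the perpendicular bisector of the segment from (1, 4) to (-1, -3) (midpoint (0, 1/2)).
With z = x + yi, square both sides:
(x - 1)^2 + (y - 4)^2 = (x - (-1))^2 + (y - (-3))^2
The x^2 and y^2 terms cancel: -4x + (-14)y = 10 - 17 = -7
Simplify: 4x + 14y = 7
Locus: Perpendicular bisector of the segment from (1, 4) to (-1, -3): the line 4x + 14y = 7


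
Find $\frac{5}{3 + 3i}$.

Multiply numerator and denominator by conjugate (3 - 3i):
= (5)(3 - 3i) / (3^2 + 3^2)
= (15 - 15i) / 18
Divide through by 3: (5 - 5i) / 6
= 5/6 - (5/6)i


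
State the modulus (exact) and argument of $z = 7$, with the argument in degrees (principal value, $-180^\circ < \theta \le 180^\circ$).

|z| = sqrt(7^2 + 0^2) = 7
b = 0 and a > 0, so z lies on the positive real axis: arg(z) = 0°


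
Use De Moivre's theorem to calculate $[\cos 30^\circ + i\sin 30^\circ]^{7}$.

By De Moivre: z^n = r^n(cos(nθ) + i sin(nθ))
= 1^7(cos(7*30°) + i sin(7*30°))
= 1(cos 210° + i sin 210°)
= -sqrt(3)/2 - (1/2)i


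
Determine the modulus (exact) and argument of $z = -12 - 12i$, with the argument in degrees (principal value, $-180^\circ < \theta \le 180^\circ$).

|z| = sqrt((-12)^2 + (-12)^2) = sqrt(288)
arg(z) = arctan(b/a) = arctan(-12/-12) (quadrant-adjusted) = -135°


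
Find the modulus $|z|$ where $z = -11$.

|z| = sqrt(a^2 + b^2) = sqrt((-11)^2 + 0^2) = sqrt(121) = 11


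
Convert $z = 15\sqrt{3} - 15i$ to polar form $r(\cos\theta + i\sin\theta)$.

r = |z| = sqrt(a^2 + b^2) = sqrt((15*sqrt(3))^2 + (-15)^2) = sqrt(675 + 225) = sqrt(900) = 30
θ = arctan(b/a) = arctan(-15/25.9808) (quadrant-adjusted) = 330°
z = 30(cos 330° + i sin 330°)


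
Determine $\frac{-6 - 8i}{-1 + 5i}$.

Multiply numerator and denominator by conjugate (-1 - 5i):
= (-6 - 8i)(-1 - 5i) / ((-1)^2 + 5^2)
= (-34 + 38i) / 26
Divide through by 2: (-17 + 19i) / 13
= -17/13 + (19/13)i


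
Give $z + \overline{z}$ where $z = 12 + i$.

z + conjugate(z) = (a + bi) + (a - bi) = 2a
= 2 * 12 = 24


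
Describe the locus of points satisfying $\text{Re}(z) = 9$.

Re(z) = x where z = x + yi; the equation x = 9 is satisfied by all points with that x-coordinate
Locus: Vertical line x = 9


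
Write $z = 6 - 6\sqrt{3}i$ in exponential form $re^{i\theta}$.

r = |z| = sqrt((6)^2 + (-6*sqrt(3))^2) = sqrt(36 + 108) = sqrt(144) = 12
θ = arctan(b/a) = arctan(-10.3923/6) (quadrant-adjusted) = -60° = -π/3
z = 12e^(-i*π/3)


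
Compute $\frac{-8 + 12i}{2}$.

Divisor is real, so divide each part by 2:
= -4 + 6i


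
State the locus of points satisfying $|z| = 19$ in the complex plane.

|z| = 19 means sqrt(x^2 + y^2) = 19
This is a circle of radius 19 centered at the origin


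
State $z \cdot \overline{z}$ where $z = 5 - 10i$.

z * conjugate(z) = |z|^2 = a^2 + b^2
= 5^2 + (-10)^2 = 125


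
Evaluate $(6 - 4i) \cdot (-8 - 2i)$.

(a1*a2 - b1*b2) + (a1*b2 + b1*a2)i
= (-48 - 8) + (-12 + 32)i
= -56 + 20i


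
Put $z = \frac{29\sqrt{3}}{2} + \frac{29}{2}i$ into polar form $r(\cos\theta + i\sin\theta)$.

r = |z| = sqrt(a^2 + b^2) = sqrt((29*sqrt(3)/2)^2 + (29/2)^2) = sqrt(2523/4 + 841/4) = sqrt(841) = 29
θ = arctan(b/a) = arctan(14.5/25.1147) (quadrant-adjusted) = 30°
z = 29(cos 30° + i sin 30°)


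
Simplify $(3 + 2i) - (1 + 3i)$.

(3 - 1) + (2 - 3)i = 2 - i


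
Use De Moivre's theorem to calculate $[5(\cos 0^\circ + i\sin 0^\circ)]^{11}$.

By De Moivre: z^n = r^n(cos(nθ) + i sin(nθ))
= 5^11(cos(11*0°) + i sin(11*0°))
= 48828125(cos 0° + i sin 0°)
= 48828125


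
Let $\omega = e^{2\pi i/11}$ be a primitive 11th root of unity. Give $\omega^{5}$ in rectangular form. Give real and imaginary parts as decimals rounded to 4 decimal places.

ω^5 = e^(2πi·5/11) = e^(i·10π/11)
= cos(10π/11) + i sin(10π/11)
= -0.9595 + 0.2817i


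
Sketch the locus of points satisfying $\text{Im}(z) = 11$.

Im(z) = y where z = x + yi; the equation y = 11 is satisfied by all points with that y-coordinate
Locus: Horizontal line y = 11


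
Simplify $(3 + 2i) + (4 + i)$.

(3 + 4) + (2 + 1)i = 7 + 3i


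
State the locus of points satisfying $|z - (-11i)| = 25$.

|z - z0| = r describes a circle centered at z0 with radius r
Here z0 = -11i and r = 25
Locus: Circle centered at (0, -11) with radius 25


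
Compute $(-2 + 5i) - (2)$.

(-2 - 2) + (5 - 0)i = -4 + 5i


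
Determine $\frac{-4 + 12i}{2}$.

Divisor is real, so divide each part by 2:
= -2 + 6i


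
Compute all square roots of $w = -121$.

|w| = 121, arg(w) = 180°
Root modulus = 121^(1/2) = 11
Root arguments: θ_k = (180° + 360°k)/2 for k = 0, 1, ..., 1
Roots: 11i, -11i


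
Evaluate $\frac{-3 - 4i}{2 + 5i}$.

Multiply numerator and denominator by conjugate (2 - 5i):
= (-3 - 4i)(2 - 5i) / (2^2 + 5^2)
= (-26 + 7i) / 29
= -26/29 + (7/29)i


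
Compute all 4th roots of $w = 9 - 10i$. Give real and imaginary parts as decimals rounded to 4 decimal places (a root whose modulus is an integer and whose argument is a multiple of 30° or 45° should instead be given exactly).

|w| = sqrt(181) ≈ 13.453624, arg(w) ≈ 311.987212°
Root modulus = sqrt(181)^(1/4) ≈ 1.915181
Root arguments: θ_k = (arg(w) + 360°k)/4 for k = 0, 1, ..., 3
Compute each root as (root modulus)(cos θ_k + i sin θ_k) using full-precision intermediates, then round to 4 decimal places.
Roots: 0.3983 + 1.8733i, -1.8733 + 0.3983i, -0.3983 - 1.8733i, 1.8733 - 0.3983i


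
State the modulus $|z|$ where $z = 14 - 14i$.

|z| = sqrt(a^2 + b^2) = sqrt(14^2 + (-14)^2) = sqrt(392) = sqrt(392)


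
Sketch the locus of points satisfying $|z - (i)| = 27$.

|z - z0| = r describes a circle centered at z0 with radius r
Here z0 = i and r = 27
Locus: Circle centered at (0, 1) with radius 27


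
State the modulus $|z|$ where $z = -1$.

|z| = sqrt(a^2 + b^2) = sqrt((-1)^2 + 0^2) = sqrt(1) = 1


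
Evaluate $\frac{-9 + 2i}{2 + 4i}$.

Multiply numerator and denominator by conjugate (2 - 4i):
= (-9 + 2i)(2 - 4i) / (2^2 + 4^2)
= (-10 + 40i) / 20
Divide through by 10: (-1 + 4i) / 2
= -1/2 + 2i


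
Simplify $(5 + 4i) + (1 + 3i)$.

(5 + 1) + (4 + 3)i = 6 + 7i


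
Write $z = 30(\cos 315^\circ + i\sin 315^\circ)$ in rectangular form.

a = r cos θ = 30 * sqrt(2)/2 = 15*sqrt(2)
b = r sin θ = 30 * -sqrt(2)/2 = -15*sqrt(2)
z = 15*sqrt(2) - 15*sqrt(2)i


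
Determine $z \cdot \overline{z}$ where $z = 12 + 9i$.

z * conjugate(z) = |z|^2 = a^2 + b^2
= 12^2 + 9^2 = 225


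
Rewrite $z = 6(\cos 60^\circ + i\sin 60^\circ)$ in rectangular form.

a = r cos θ = 6 * 1/2 = 3
b = r sin θ = 6 * sqrt(3)/2 = 3*sqrt(3)
z = 3 + 3*sqrt(3)i


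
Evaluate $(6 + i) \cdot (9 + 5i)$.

(a1*a2 - b1*b2) + (a1*b2 + b1*a2)i
= (54 - 5) + (30 + 9)i
= 49 + 39i


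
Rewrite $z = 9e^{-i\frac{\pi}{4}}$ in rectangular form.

a = r cos θ = 9 * sqrt(2)/2 = 9*sqrt(2)/2
b = r sin θ = 9 * -sqrt(2)/2 = -9*sqrt(2)/2
z = 9*sqrt(2)/2 - (9*sqrt(2)/2)i


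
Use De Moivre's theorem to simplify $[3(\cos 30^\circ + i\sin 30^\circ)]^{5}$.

By De Moivre: z^n = r^n(cos(nθ) + i sin(nθ))
= 3^5(cos(5*30°) + i sin(5*30°))
= 243(cos 150° + i sin 150°)
= -243*sqrt(3)/2 + (243/2)i


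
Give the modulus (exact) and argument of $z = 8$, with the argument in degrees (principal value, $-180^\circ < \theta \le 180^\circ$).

|z| = sqrt(8^2 + 0^2) = 8
b = 0 and a > 0, so z lies on the positive real axis: arg(z) = 0°


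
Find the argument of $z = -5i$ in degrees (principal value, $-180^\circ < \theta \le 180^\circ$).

a = 0 and b < 0, so z lies on the negative imaginary axis: θ = -90°


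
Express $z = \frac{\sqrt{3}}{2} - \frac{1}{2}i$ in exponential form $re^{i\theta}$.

r = |z| = sqrt((sqrt(3)/2)^2 + (-1/2)^2) = sqrt(3/4 + 1/4) = sqrt(1) = 1
θ = arctan(b/a) = arctan(-0.5/0.866) (quadrant-adjusted) = -30° = -π/6
z = 1e^(-i*π/6)


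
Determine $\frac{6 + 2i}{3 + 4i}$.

Multiply numerator and denominator by conjugate (3 - 4i):
= (6 + 2i)(3 - 4i) / (3^2 + 4^2)
= (26 - 18i) / 25
= 26/25 - (18/25)i


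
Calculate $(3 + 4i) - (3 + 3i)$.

(3 - 3) + (4 - 3)i = i


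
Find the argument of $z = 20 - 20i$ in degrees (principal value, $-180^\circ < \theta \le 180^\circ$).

θ = arctan(b/a) = arctan(-20/20) (quadrant-adjusted) = -45°


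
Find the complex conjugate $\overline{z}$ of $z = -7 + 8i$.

If z = a + bi, then conjugate(z) = a - bi
conjugate(-7 + 8i) = -7 - 8i


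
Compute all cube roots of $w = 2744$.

|w| = 2744, arg(w) = 0°
Root modulus = 2744^(1/3) = 14
Root arguments: θ_k = (0° + 360°k)/3 for k = 0, 1, ..., 2
Roots: 14, -7 + 7*sqrt(3)i, -7 - 7*sqrt(3)i


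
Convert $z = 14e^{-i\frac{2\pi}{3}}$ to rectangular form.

a = r cos θ = 14 * -1/2 = -7
b = r sin θ = 14 * -sqrt(3)/2 = -7*sqrt(3)
z = -7 - 7*sqrt(3)i


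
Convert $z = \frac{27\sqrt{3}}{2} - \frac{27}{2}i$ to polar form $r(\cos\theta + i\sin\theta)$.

r = |z| = sqrt(a^2 + b^2) = sqrt((27*sqrt(3)/2)^2 + (-27/2)^2) = sqrt(2187/4 + 729/4) = sqrt(729) = 27
θ = arctan(b/a) = arctan(-13.5/23.3827) (quadrant-adjusted) = 330°
z = 27(cos 330° + i sin 330°)


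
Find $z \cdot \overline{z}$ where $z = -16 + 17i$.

z * conjugate(z) = |z|^2 = a^2 + b^2
= (-16)^2 + 17^2 = 545


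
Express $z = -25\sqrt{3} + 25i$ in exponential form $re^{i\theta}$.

r = |z| = sqrt((-25*sqrt(3))^2 + (25)^2) = sqrt(1875 + 625) = sqrt(2500) = 50
θ = arctan(b/a) = arctan(25/-43.3013) (quadrant-adjusted) = 150° = 5π/6
z = 50e^(i*5π/6)


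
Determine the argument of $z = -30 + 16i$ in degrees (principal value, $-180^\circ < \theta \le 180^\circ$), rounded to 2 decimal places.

θ = arctan(b/a) = arctan(16/-30) (quadrant-adjusted) = 151.93°


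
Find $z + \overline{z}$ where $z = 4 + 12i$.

z + conjugate(z) = (a + bi) + (a - bi) = 2a
= 2 * 4 = 8


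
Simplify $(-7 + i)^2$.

(a + bi)^2 = a^2 - b^2 + 2abi
= (-7)^2 - 1^2 + 2*(-7)*1i
= 48 - 14i


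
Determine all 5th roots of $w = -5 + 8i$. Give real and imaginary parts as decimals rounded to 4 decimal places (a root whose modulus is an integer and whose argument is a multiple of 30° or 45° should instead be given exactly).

|w| = sqrt(89) ≈ 9.433981, arg(w) ≈ 122.005383°
Root modulus = sqrt(89)^(1/5) ≈ 1.566531
Root arguments: θ_k = (arg(w) + 360°k)/5 for k = 0, 1, ..., 4
Compute each root as (root modulus)(cos θ_k + i sin θ_k) using full-precision intermediates, then round to 4 decimal places.
Roots: 1.4266 + 0.6472i, -0.1746 + 1.5568i, -1.5345 + 0.3150i, -0.7737 - 1.3621i, 1.0563 - 1.1568i


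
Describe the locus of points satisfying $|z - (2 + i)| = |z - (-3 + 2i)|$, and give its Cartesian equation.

|z - z1| = |z - z2| means z is equidistant from z1 and z2,
i.e. the perpendicular bisector of the segment from (2, 1) to (-3, 2) (midpoint (-1/2, 3/2)).
With z = x + yi, square both sides:
(x - 2)^2 + (y - 1)^2 = (x - (-3))^2 + (y - 2)^2
The x^2 and y^2 terms cancel: -10x + 2y = 13 - 5 = 8
Simplify: 5x - y = -4
Locus: Perpendicular bisector of the segment from (2, 1) to (-3, 2): the line 5x - y = -4


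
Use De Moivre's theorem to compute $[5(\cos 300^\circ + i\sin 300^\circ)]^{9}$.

By De Moivre: z^n = r^n(cos(nθ) + i sin(nθ))
= 5^9(cos(9*300°) + i sin(9*300°))
= 1953125(cos 180° + i sin 180°)
= -1953125


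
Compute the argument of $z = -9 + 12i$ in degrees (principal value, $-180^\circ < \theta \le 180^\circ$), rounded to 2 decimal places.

θ = arctan(b/a) = arctan(12/-9) (quadrant-adjusted) = 126.87°


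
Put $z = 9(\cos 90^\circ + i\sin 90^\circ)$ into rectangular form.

a = r cos θ = 9 * 0 = 0
b = r sin θ = 9 * 1 = 9
z = 9i


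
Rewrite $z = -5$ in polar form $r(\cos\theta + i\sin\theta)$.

r = |z| = sqrt(a^2 + b^2) = sqrt((-5)^2 + (0)^2) = sqrt(25 + 0) = sqrt(25) = 5
b = 0 and a < 0, so z lies on the negative real axis: θ = 180°
z = 5(cos 180° + i sin 180°)


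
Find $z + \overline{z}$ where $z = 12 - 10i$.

z + conjugate(z) = (a + bi) + (a - bi) = 2a
= 2 * 12 = 24


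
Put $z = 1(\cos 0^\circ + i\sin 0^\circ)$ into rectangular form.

a = r cos θ = 1 * 1 = 1
b = r sin θ = 1 * 0 = 0
z = 1


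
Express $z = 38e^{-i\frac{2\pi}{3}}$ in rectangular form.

a = r cos θ = 38 * -1/2 = -19
b = r sin θ = 38 * -sqrt(3)/2 = -19*sqrt(3)
z = -19 - 19*sqrt(3)i


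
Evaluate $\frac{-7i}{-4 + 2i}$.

Multiply numerator and denominator by conjugate (-4 - 2i):
= (-7i)(-4 - 2i) / ((-4)^2 + 2^2)
= (-14 + 28i) / 20
Divide through by 2: (-7 + 14i) / 10
= -7/10 + (7/5)i


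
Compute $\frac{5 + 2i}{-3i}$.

Multiply numerator and denominator by conjugate (3i):
= (5 + 2i)(3i) / (0^2 + (-3)^2)
= (-6 + 15i) / 9
Divide through by 3: (-2 + 5i) / 3
= -2/3 + (5/3)i


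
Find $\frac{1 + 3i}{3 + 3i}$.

Multiply numerator and denominator by conjugate (3 - 3i):
= (1 + 3i)(3 - 3i) / (3^2 + 3^2)
= (12 + 6i) / 18
Divide through by 6: (2 + i) / 3
= 2/3 + (1/3)i
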